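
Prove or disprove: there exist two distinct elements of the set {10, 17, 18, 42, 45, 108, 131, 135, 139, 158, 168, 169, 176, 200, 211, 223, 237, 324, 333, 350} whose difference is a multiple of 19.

10 mod 19 = 10 and 200 mod 19 = 10, so 200 − 10 = 190 = 10·19.

The pair (10, 200) works.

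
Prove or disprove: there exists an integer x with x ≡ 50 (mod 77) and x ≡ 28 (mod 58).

gcd(77, 58) = 1, so the Chinese Remainder Theorem guarantees exactly one residue class mod 4466 satisfying both.
Write x = 50 + 77t and require 50 + 77t ≡ 28 (mod 58), i.e. 77t ≡ 36 (mod 58).
77 ≡ 19 (mod 58), so this reads 19t ≡ 36 (mod 58). Invert 19 mod 58 by the Euclidean algorithm: 58 = 3·19 + 1, 19 = 19·1 + 0; back-substituting, 1 = 58 − 3·19. Hence 19·(-3) ≡ 1, so 19⁻¹ ≡ -3 ≡ 55 (mod 58).
Multiplying by 55: t ≡ 55·36 = 1980 ≡ 8 (mod 58).
Taking t = 8 gives x = 50 + 77·8 = 666.
Verify: 666 = 8·77 + 50 and 666 = 11·58 + 28. ✓

x = 666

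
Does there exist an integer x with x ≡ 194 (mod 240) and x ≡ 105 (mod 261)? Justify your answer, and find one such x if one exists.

No such integer exists.

gcd(240, 261) = 3. If x ≡ 194 (mod 240) and x ≡ 105 (mod 261), then x ≡ 194 (mod 3) and x ≡ 105 (mod 3).
These are incompatible: 194 − 105 = 89 is not divisible by 3.
Hence the system has no solution.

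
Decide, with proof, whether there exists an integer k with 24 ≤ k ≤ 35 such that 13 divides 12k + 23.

There is no such integer k in that range.

For k = 24, 25, …, 35 the values of 12k + 23 modulo 13 are 12, 11, 10, 9, 8, 7, 6, 5, 4, 3, 2, 1 respectively.
None is 0, so 13 never divides 12k + 23 on this range.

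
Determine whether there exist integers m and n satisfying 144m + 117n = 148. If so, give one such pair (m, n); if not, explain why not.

gcd(144, 117) = 9, so every integer of the form 144m + 117n is a multiple of 9.
However 148 leaves remainder 4 on division by 9.
Therefore 144m + 117n = 148 has no solution in integers.

No, no such integers exist.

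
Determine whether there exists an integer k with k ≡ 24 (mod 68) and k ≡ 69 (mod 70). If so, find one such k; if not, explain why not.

No, no such integer exists.

Reduce both congruences modulo 2, which divides 68 and 70: they say k ≡ 24 (mod 2) and k ≡ 69 (mod 2).
These are incompatible: 24 − 69 = -45 is not divisible by 2.
Hence the system has no solution.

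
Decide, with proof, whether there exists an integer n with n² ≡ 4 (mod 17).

Take n = 15. Then 15² = 225 = 13·17 + 4, so 15² ≡ 4 (mod 17).

n = 15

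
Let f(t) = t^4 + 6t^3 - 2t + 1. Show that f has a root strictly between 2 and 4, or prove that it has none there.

No.

The endpoint values f(2) = 61 and f(4) = 633 are both positive. Claim: f(t) > 0 for every t in (2, 4).
Shift to the endpoint 2: with t = 2 + u (0 < u < 2), one computes f(2 + u) = u^4 + 14u^3 + 60u^2 + 102u + 61.
The nonzero coefficients here are all positive, so for u > 0 every term is positive (or zero), and the constant term 61 is strictly positive.
So f is strictly positive on (2, 4); no root exists in the interval.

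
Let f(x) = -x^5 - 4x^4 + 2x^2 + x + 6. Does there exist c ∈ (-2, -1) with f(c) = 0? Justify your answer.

Such a root exists.

f(-2) = -20 and f(-1) = 4, which have opposite signs.
Since f is a polynomial it is continuous on [-2, -1].
So by the Intermediate Value Theorem there is a c strictly between -2 and -1 with f(c) = 0.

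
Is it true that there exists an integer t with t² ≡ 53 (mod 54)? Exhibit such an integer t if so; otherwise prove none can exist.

Since 3 ∣ 54, a solution of t² ≡ 53 (mod 54) would also satisfy t² ≡ 53 ≡ 2 (mod 3).
Computing t² mod 3 for t = 0, 1, …, 1 (enough, by the symmetry t ↦ 3 − t) gives 0, 1.
The set of squares mod 3 is therefore {0, 1}, which does not contain 2.
Hence no integer t has t² ≡ 53 (mod 54).

There is no such integer.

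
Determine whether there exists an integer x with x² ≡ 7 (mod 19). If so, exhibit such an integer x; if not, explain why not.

x = 8

Take x = 8. Then 8² = 64 = 3·19 + 7, so 8² ≡ 7 (mod 19).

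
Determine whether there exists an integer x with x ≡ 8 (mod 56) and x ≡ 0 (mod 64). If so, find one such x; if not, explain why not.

x = 64

gcd(56, 64) = 8. A simultaneous solution exists iff 8 ≡ 0 (mod 8); here 8 mod 8 = 0 = 0 mod 8, so it does.
List candidates x ≡ 8 (mod 56): 8, 64. Modulo 64 these are 8, 0; 64 gives 0 as required.
Check: 64 mod 56 = 8, 64 mod 64 = 0. ✓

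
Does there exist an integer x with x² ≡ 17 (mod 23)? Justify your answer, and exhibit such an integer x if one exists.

Apply Euler's criterion with the prime 23: 17 is a quadratic residue iff 17^11 ≡ 1 (mod 23), and a non-residue iff it is ≡ −1.
Repeated squaring mod 23: 17^2 = 289 ≡ 13; 17^4 ≡ 13² = 169 ≡ 8; 17^8 ≡ 8² = 64 ≡ 18.
Since 11 = 8 + 2 + 1, 17^11 ≡ 18 · 13 · 17; multiplying out mod 23: 18·13 = 234 ≡ 4, then 4·17 = 68 ≡ 22. Thus 17^11 ≡ 22 ≡ −1 (mod 23).
By Euler's criterion 17 is a quadratic non-residue mod 23: no x satisfies x² ≡ 17 (mod 23).

No, no such integer exists.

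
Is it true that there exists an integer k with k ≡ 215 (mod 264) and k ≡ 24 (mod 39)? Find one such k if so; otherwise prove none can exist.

No such integer exists.

Both moduli are multiples of 3 = gcd(264, 39), so any solution would satisfy k ≡ 215 and k ≡ 24 modulo 3 simultaneously.
However 215 ≡ 2 and 24 ≡ 0 (mod 3), and 2 ≠ 0.
So no integer satisfies both congruences.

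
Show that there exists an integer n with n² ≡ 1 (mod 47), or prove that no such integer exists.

Take n = 46. Then 46² = 2116 = 45·47 + 1, so 46² ≡ 1 (mod 47).

n = 46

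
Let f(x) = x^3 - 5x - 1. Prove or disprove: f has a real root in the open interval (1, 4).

Yes, f has a root in the interval.

f(1) = -5 and f(4) = 43, which have opposite signs.
As a polynomial, f is continuous on every closed interval.
By the Intermediate Value Theorem, f takes the value 0 somewhere in the open interval.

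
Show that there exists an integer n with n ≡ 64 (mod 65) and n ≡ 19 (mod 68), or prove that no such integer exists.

n = 1039

gcd(65, 68) = 1, so the Chinese Remainder Theorem guarantees exactly one residue class mod 4420 satisfying both.
Any solution of the first congruence is n = 64 + 65t; substituting into the second, 65t ≡ 19 − 64 ≡ 23 (mod 68).
Since 65·45 = 2925 = 43·68 + 1, the inverse of 65 mod 68 is 45.
Multiplying by 45: t ≡ 45·23 = 1035 ≡ 15 (mod 68).
Taking t = 15 gives n = 64 + 65·15 = 1039.
Verify: 1039 = 15·65 + 64 and 1039 = 15·68 + 19. ✓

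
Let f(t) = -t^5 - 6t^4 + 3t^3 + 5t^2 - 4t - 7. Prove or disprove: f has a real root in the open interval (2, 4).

The endpoint values f(2) = -99 and f(4) = -2311 are both negative. Claim: f(t) < 0 for every t in (2, 4).
Substitute t = 2 + u, where 0 < u < 2 on the interval. Expanding, f(2 + u) = -u^5 - 16u^4 - 85u^3 - 201u^2 - 220u - 99.
The nonzero coefficients here are all negative, so for u > 0 every term is negative (or zero), and the constant term -99 is strictly negative.
Therefore f(t) < 0 throughout (2, 4), and f has no zero there.

f has no root in that interval.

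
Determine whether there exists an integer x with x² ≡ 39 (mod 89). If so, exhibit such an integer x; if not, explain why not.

x = 22

x = 22 works: 22² = 484, and 484 − 39 = 445 = 5·89.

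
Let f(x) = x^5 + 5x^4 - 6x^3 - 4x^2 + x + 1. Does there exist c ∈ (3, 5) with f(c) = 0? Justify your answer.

f(3) = 454 and f(5) = 5406, both positive, so a sign-change argument is unavailable; we show f keeps this sign on the whole interval.
Shift to the endpoint 3: with x = 3 + u (0 < u < 2), one computes f(3 + u) = u^5 + 20u^4 + 144u^3 + 482u^2 + 760u + 454.
The nonzero coefficients here are all positive, so for u > 0 every term is positive (or zero), and the constant term 454 is strictly positive.
So f is strictly positive on (3, 5); no root exists in the interval.

f has no root in that interval.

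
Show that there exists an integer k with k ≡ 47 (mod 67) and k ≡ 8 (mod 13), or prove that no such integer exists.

gcd(67, 13) = 1, so the Chinese Remainder Theorem guarantees exactly one residue class mod 871 satisfying both.
Any solution of the first congruence is k = 47 + 67t; substituting into the second, 67t ≡ 8 − 47 ≡ 0 (mod 13).
67 ≡ 2 (mod 13), so this reads 2t ≡ 0 (mod 13). t = 0 satisfies this.
With t = 0: k = 47 + 67·0 = 47.
Verify: 47 = 0·67 + 47 and 47 = 3·13 + 8. ✓

k = 47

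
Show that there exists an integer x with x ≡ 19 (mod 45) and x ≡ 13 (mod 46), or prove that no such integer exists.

x = 289

gcd(45, 46) = 1, so the Chinese Remainder Theorem guarantees exactly one residue class mod 2070 satisfying both.
Write x = 19 + 45t and require 19 + 45t ≡ 13 (mod 46), i.e. 45t ≡ 40 (mod 46).
To invert 45 modulo 46: 46 = 1·45 + 1, 45 = 45·1 + 0, and unwinding, 1 = 46 − 1·45. Thus 45⁻¹ ≡ -1 ≡ 45 (mod 46).
Therefore t ≡ 45·40 = 1800 ≡ 6 (mod 46).
With t = 6: x = 19 + 45·6 = 289.
Verify: 289 = 6·45 + 19 and 289 = 6·46 + 13. ✓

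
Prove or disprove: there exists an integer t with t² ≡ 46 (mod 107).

No, no such integer exists.

Apply Euler's criterion with the prime 107: 46 is a quadratic residue iff 46^53 ≡ 1 (mod 107), and a non-residue iff it is ≡ −1.
Squaring successively (mod 107): 46^2 = 2116 ≡ 83; 46^4 ≡ 83² = 6889 ≡ 41; 46^8 ≡ 41² = 1681 ≡ 76; 46^16 ≡ 76² = 5776 ≡ 105; 46^32 ≡ 105² = 11025 ≡ 4.
Since 53 = 32 + 16 + 4 + 1, 46^53 ≡ 4 · 105 · 41 · 46; multiplying out mod 107: 4·105 = 420 ≡ 99, then 99·41 = 4059 ≡ 100, then 100·46 = 4600 ≡ 106. Thus 46^53 ≡ 106 ≡ −1 (mod 107).
The value −1 means 46 is a non-residue modulo 107, so t² ≡ 46 (mod 107) is impossible.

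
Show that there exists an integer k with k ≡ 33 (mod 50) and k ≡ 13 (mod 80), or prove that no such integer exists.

The moduli are not coprime: gcd(50, 80) = 10. Compatibility requires 10 ∣ (13 − 33) = -20, which holds, so solutions exist.
Step through k = 33, 33 + 50, 33 + 2·50, …: the values 33, 83, 133, 183, 233, 283, 333 reduce mod 80 to 33, 3, 53, 23, 73, 43, 13. The value 333 hits 13.
Check: 333 mod 50 = 33, 333 mod 80 = 13. ✓

k = 333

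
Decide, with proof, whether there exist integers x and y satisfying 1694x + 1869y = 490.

gcd(1694, 1869) = 7, and 7 divides 490, so integer solutions exist.
Dividing through by 7 reduces the equation to 242x + 267y = 70.
Dividing repeatedly: 267 = 1·242 + 25, 242 = 9·25 + 17, 25 = 1·17 + 8, 17 = 2·8 + 1, 8 = 8·1 + 0.
Unwinding: 1 = 17 − 2·8 = 17 − 2·(25 − 1·17) = −2·25 + 3·17 = −2·25 + 3·(242 − 9·25) = 3·242 − 29·25 = 3·242 − 29·(267 − 1·242) = −29·267 + 32·242, i.e. 242·32 + 267·(-29) = 1.
Scaling by 70 gives the particular solution (x, y) = (2240, -2030).
The general solution is x = 2240 + 267k, y = -2030 − 242k; taking k = -8 gives the smaller pair x = 104, y = -94.
Check: 1694·104 + 1869·(-94) = 176176 − 175686 = 490. ✓

x = 104, y = -94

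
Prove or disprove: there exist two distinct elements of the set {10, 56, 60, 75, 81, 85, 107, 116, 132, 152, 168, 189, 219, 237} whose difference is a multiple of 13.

Reduce each element mod 13: 10↦10, 56↦4, 60↦8, 75↦10, 81↦3, 85↦7, 107↦3, 116↦12, 132↦2, 152↦9, 168↦12, 189↦7, 219↦11, 237↦3. The residue 10 repeats (at 10 and 75), and 75 − 10 = 65 = 5·13.

The pair (10, 75) works.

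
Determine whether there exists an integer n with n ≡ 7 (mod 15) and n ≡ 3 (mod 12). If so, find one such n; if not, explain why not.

No, no such integer exists.

Both moduli are multiples of 3 = gcd(15, 12), so any solution would satisfy n ≡ 7 and n ≡ 3 modulo 3 simultaneously.
However 7 ≡ 1 and 3 ≡ 0 (mod 3), and 1 ≠ 0.
Therefore no such n exists.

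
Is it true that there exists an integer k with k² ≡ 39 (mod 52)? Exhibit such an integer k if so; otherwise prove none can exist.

No, no such integer exists.

Reduce modulo 4, which divides 52: we would need k² ≡ 3 (mod 4).
Computing k² mod 4 for k = 0, 1, …, 2 (enough, by the symmetry k ↦ 4 − k) gives 0, 1, 0.
So the quadratic residues mod 4 are {0, 1}, and 3 is not among them.
Therefore k² ≡ 39 (mod 52) has no solution.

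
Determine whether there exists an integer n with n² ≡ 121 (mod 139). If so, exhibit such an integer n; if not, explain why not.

n = 128

Take n = 128. Then 128² = 16384 = 117·139 + 121, so 128² ≡ 121 (mod 139).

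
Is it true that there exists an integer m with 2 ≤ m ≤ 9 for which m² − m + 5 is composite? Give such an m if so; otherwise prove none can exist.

At m = 5: 5² − 5 + 5 = 25 = 5·5, which is composite.

m = 5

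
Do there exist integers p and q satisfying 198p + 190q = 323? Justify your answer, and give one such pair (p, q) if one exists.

gcd(198, 190) = 2, so every integer of the form 198p + 190q is a multiple of 2.
However 323 leaves remainder 1 on division by 2.
Hence no integers p, q satisfy the equation.

No, no such integers exist.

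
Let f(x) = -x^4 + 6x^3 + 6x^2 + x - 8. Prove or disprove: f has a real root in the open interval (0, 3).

Such a root exists.

f(0) = -8 and f(3) = 130, which have opposite signs.
Since f is a polynomial it is continuous on [0, 3].
By the Intermediate Value Theorem f must vanish at some point of (0, 3).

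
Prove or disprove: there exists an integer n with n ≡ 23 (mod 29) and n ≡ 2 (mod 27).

The moduli 29 and 27 are coprime, so by the Chinese Remainder Theorem a unique solution modulo 783 exists.
Any solution of the first congruence is n = 23 + 29t; substituting into the second, 29t ≡ 2 − 23 ≡ 6 (mod 27).
29 ≡ 2 (mod 27), so this reads 2t ≡ 6 (mod 27). To invert 2 modulo 27: 27 = 13·2 + 1, 2 = 2·1 + 0, and unwinding, 1 = 27 − 13·2. Thus 2⁻¹ ≡ -13 ≡ 14 (mod 27).
Therefore t ≡ 14·6 = 84 ≡ 3 (mod 27).
With t = 3: n = 23 + 29·3 = 110.
Indeed 110 ≡ 23 (mod 29) and 110 ≡ 2 (mod 27).

n = 110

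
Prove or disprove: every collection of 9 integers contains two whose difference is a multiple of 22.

No, the set {110, 111, 112, 113, 114, 115, 116, 117, 118} is a counterexample.

Consider the 9 integers 110, 111, …, 118. They lie in distinct residue classes modulo 22, since 9 ≤ 22.
No two share a residue, so no pair has difference divisible by 22; the claim fails for this set.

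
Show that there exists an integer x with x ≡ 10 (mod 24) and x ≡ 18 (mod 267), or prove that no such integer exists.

There is no such integer.

Both moduli are multiples of 3 = gcd(24, 267), so any solution would satisfy x ≡ 10 and x ≡ 18 modulo 3 simultaneously.
However 10 ≡ 1 and 18 ≡ 0 (mod 3), and 1 ≠ 0.
So no integer satisfies both congruences.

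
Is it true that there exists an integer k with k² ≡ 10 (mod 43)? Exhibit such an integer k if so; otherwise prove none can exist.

k = 28

k = 28 works: 28² = 784, and 784 − 10 = 774 = 18·43.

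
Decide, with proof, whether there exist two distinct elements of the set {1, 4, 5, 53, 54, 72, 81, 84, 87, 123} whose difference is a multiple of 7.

Yes: 4 and 53.

4 mod 7 = 4 and 53 mod 7 = 4, so 53 − 4 = 49 = 7·7.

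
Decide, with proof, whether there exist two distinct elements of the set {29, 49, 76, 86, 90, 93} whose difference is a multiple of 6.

No such pair exists.

Two integers differ by a multiple of 6 exactly when they have the same residue mod 6. The residues are 29↦5, 49↦1, 76↦4, 86↦2, 90↦0, 93↦3.
These 6 residues are pairwise different, hence no difference of two elements is divisible by 6.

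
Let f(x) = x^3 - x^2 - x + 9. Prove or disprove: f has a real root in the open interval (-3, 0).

Such a root exists.

f(-3) = -24 and f(0) = 9, which have opposite signs.
Since f is a polynomial it is continuous on [-3, 0].
By the Intermediate Value Theorem f must vanish at some point of (-3, 0).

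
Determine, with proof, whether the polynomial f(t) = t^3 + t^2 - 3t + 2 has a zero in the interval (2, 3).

The endpoint values f(2) = 8 and f(3) = 29 are both positive. Claim: f(t) > 0 for every t in (2, 3).
Shift to the endpoint 2: with t = 2 + u (0 < u < 1), one computes f(2 + u) = u^3 + 7u^2 + 13u + 8.
The nonzero coefficients here are all positive, so for u > 0 every term is positive (or zero), and the constant term 8 is strictly positive.
So f is strictly positive on (2, 3); no root exists in the interval.

No such root exists.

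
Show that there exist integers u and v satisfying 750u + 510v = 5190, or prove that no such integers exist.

gcd(750, 510) = 30, and 30 divides 5190, so integer solutions exist.
Dividing through by 30 reduces the equation to 25u + 17v = 173.
Dividing repeatedly: 25 = 1·17 + 8, 17 = 2·8 + 1, 8 = 8·1 + 0.
Working back up the chain: 1 = 17 − 2·8 = 17 − 2·(25 − 1·17) = −2·25 + 3·17. So 25·(-2) + 17·3 = 1.
Multiplying through by 173: u = (-2)·173 = -346, v = 3·173 = 519 is a solution.
Shifting by a multiple of (17, −25) keeps it a solution: u = -346 + 21·17 = 11, v = 519 − 21·25 = -6.
Check: 750·11 + 510·(-6) = 8250 − 3060 = 5190. ✓

u = 11, v = -6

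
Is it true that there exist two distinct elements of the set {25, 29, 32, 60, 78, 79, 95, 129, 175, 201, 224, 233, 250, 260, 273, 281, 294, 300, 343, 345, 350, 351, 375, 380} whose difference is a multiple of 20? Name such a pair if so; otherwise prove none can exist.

The pair (25, 345) works.

Reduce each element mod 20: 25↦5, 29↦9, 32↦12, 60↦0, 78↦18, 79↦19, 95↦15, 129↦9, 175↦15, 201↦1, 224↦4, 233↦13, 250↦10, 260↦0, 273↦13, 281↦1, 294↦14, 300↦0, 343↦3, 345↦5, 350↦10, 351↦11, 375↦15, 380↦0. The residue 5 repeats (at 25 and 345), and 345 − 25 = 320 = 16·20.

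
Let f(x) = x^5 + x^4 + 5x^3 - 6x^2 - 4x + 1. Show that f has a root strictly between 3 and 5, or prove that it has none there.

f has no root in that interval.

f(3) = 394 and f(5) = 4206, both positive, so a sign-change argument is unavailable; we show f keeps this sign on the whole interval.
Shift to the endpoint 3: with x = 3 + u (0 < u < 2), one computes f(3 + u) = u^5 + 16u^4 + 107u^3 + 363u^2 + 608u + 394.
The nonzero coefficients here are all positive, so for u > 0 every term is positive (or zero), and the constant term 394 is strictly positive.
Therefore f(x) > 0 throughout (3, 5), and f has no zero there.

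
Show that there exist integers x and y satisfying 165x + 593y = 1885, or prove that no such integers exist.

Since gcd(165, 593) = 1, every integer is an integer combination of 165 and 593.
Run the Euclidean algorithm on 593 and 165: 593 = 3·165 + 98, 165 = 1·98 + 67, 98 = 1·67 + 31, 67 = 2·31 + 5, 31 = 6·5 + 1, 5 = 5·1 + 0.
Back-substituting, 1 = 31 − 6·5 = 31 − 6·(67 − 2·31) = −6·67 + 13·31 = −6·67 + 13·(98 − 1·67) = 13·98 − 19·67 = 13·98 − 19·(165 − 1·98) = −19·165 + 32·98 = −19·165 + 32·(593 − 3·165) = 32·593 − 115·165; that is, 165·(-115) + 593·32 = 1.
Times 1885: 165·(-216775) + 593·60320 = 1885, so (-216775, 60320) solves it.
Adding 366·593 to x and subtracting 366·165 from y gives the tidier solution (263, -70).
Check: 165·263 + 593·(-70) = 43395 − 41510 = 1885. ✓

x = 263, y = -70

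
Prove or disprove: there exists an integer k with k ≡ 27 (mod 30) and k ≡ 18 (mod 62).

No, no such integer exists.

gcd(30, 62) = 2. If k ≡ 27 (mod 30) and k ≡ 18 (mod 62), then k ≡ 27 (mod 2) and k ≡ 18 (mod 2).
However 27 ≡ 1 and 18 ≡ 0 (mod 2), and 1 ≠ 0.
So no integer satisfies both congruences.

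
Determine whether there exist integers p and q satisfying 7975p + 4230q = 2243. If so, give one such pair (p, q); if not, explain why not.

There are no such integers.

gcd(7975, 4230) = 5, so every integer of the form 7975p + 4230q is a multiple of 5.
However 2243 leaves remainder 3 on division by 5.
Hence no integers p, q satisfy the equation.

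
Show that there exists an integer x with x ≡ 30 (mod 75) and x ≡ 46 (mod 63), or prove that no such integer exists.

There is no such integer.

Reduce both congruences modulo 3, which divides 75 and 63: they say x ≡ 30 (mod 3) and x ≡ 46 (mod 3).
These are incompatible: 30 − 46 = -16 is not divisible by 3.
Hence the system has no solution.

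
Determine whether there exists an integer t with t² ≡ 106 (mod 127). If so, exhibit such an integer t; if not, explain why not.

No, no such integer exists.

Apply Euler's criterion with the prime 127: 106 is a quadratic residue iff 106^63 ≡ 1 (mod 127), and a non-residue iff it is ≡ −1.
Squaring successively (mod 127): 106^2 = 11236 ≡ 60; 106^4 ≡ 60² = 3600 ≡ 44; 106^8 ≡ 44² = 1936 ≡ 31; 106^16 ≡ 31² = 961 ≡ 72; 106^32 ≡ 72² = 5184 ≡ 104.
Since 63 = 32 + 16 + 8 + 4 + 2 + 1, 106^63 ≡ 104 · 72 · 31 · 44 · 60 · 106; multiplying out mod 127: 104·72 = 7488 ≡ 122, then 122·31 = 3782 ≡ 99, then 99·44 = 4356 ≡ 38, then 38·60 = 2280 ≡ 121, then 121·106 = 12826 ≡ 126. Thus 106^63 ≡ 126 ≡ −1 (mod 127).
By Euler's criterion 106 is a quadratic non-residue mod 127: no t satisfies t² ≡ 106 (mod 127).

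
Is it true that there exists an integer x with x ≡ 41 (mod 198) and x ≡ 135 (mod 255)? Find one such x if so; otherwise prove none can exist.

Reduce both congruences modulo 3, which divides 198 and 255: they say x ≡ 41 (mod 3) and x ≡ 135 (mod 3).
However 41 ≡ 2 and 135 ≡ 0 (mod 3), and 2 ≠ 0.
Hence the system has no solution.

No, no such integer exists.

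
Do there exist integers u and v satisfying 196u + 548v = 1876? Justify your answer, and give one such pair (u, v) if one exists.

u = 127, v = -42

gcd(196, 548) = 4, and 4 divides 1876, so integer solutions exist.
Dividing through by 4 reduces the equation to 49u + 137v = 469.
Euclidean algorithm: 137 = 2·49 + 39, 49 = 1·39 + 10, 39 = 3·10 + 9, 10 = 1·9 + 1, 9 = 9·1 + 0.
Back-substituting, 1 = 10 − 1·9 = 10 − (39 − 3·10) = −39 + 4·10 = −39 + 4·(49 − 1·39) = 4·49 − 5·39 = 4·49 − 5·(137 − 2·49) = −5·137 + 14·49; that is, 49·14 + 137·(-5) = 1.
Scaling by 469 gives the particular solution (u, v) = (6566, -2345).
Subtracting 47·137 from u and adding 47·49 to v gives the tidier solution (127, -42).
Check: 196·127 + 548·(-42) = 24892 − 23016 = 1876. ✓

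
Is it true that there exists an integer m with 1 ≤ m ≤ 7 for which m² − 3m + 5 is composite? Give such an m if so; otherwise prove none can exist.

m = 5

At m = 5: 5² − 3·5 + 5 = 15 = 3·5, which is composite.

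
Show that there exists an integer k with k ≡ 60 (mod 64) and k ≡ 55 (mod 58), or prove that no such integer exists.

Reduce both congruences modulo 2, which divides 64 and 58: they say k ≡ 60 (mod 2) and k ≡ 55 (mod 2).
These are incompatible: 60 − 55 = 5 is not divisible by 2.
Therefore no such k exists.

No, no such integer exists.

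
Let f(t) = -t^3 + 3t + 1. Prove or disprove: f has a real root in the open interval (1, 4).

f(1) = 3 and f(4) = -51, which have opposite signs.
As a polynomial, f is continuous on every closed interval.
By the Intermediate Value Theorem f must vanish at some point of (1, 4).

Such a root exists.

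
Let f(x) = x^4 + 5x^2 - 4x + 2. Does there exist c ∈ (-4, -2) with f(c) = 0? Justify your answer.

The endpoint values f(-4) = 354 and f(-2) = 46 are both positive. Claim: f(x) > 0 for every x in (-4, -2).
Shift to the endpoint -2: with x = -2 − u (0 < u < 2), one computes f(-2 − u) = u^4 + 8u^3 + 29u^2 + 56u + 46.
The nonzero coefficients here are all positive, so for u > 0 every term is positive (or zero), and the constant term 46 is strictly positive.
Therefore f(x) > 0 throughout (-4, -2), and f has no zero there.

f has no root in that interval.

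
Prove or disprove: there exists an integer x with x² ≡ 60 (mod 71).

x = 42

Take x = 42. Then 42² = 1764 = 24·71 + 60, so 42² ≡ 60 (mod 71).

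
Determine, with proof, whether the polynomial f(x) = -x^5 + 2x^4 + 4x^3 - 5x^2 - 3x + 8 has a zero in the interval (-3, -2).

No such root exists.

The endpoint values f(-3) = 269 and f(-2) = 26 are both positive. Claim: f(x) > 0 for every x in (-3, -2).
Substitute x = -2 − u, where 0 < u < 1 on the interval. Expanding, f(-2 − u) = u^5 + 12u^4 + 52u^3 + 99u^2 + 79u + 26.
All 6 nonzero coefficients of this polynomial in u are positive; hence for u > 0 the value is a sum of positive terms (the constant 26 among them).
So f is strictly positive on (-3, -2); no root exists in the interval.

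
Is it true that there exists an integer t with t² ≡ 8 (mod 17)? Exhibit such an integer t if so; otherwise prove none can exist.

t = 5 works: 5² = 25, and 25 − 8 = 17 = 1·17.

t = 5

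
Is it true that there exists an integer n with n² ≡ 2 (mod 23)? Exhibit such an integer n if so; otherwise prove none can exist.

n = 18 works: 18² = 324, and 324 − 2 = 322 = 14·23.

n = 18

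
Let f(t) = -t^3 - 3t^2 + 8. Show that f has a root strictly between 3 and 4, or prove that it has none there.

No such root exists.

The endpoint values f(3) = -46 and f(4) = -104 are both negative. Claim: f(t) < 0 for every t in (3, 4).
Shift to the endpoint 3: with t = 3 + u (0 < u < 1), one computes f(3 + u) = -u^3 - 12u^2 - 45u - 46.
All 4 nonzero coefficients of this polynomial in u are negative; hence for u > 0 the value is a sum of negative terms (the constant -46 among them).
Therefore f(t) < 0 throughout (3, 4), and f has no zero there.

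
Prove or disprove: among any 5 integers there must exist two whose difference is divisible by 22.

Take the 5 consecutive integers 47, 48, …, 51: their residues mod 22 are all distinct because 5 ≤ 22.
No two share a residue, so no pair has difference divisible by 22; the claim fails for this set.

No, the set {47, 48, 49, 50, 51} is a counterexample.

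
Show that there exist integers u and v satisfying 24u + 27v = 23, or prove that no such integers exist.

Any value of 24u + 27v is a multiple of gcd(24, 27) = 3.
But 23 = 3·7 + 2, so 3 ∤ 23.
Hence no integers u, v satisfy the equation.

No such integers exist.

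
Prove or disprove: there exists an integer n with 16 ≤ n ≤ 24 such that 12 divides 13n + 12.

Scanning upward from n = 16 gives 220, 233, 246, 259, 272, 285, 298, 311, none divisible by 12. Try n = 24: 13·24 + 12 = 324 = 27·12, which is divisible by 12.

n = 24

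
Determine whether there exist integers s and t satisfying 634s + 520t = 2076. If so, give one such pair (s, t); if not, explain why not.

gcd(634, 520) = 2, and 2 divides 2076, so integer solutions exist.
Dividing through by 2 reduces the equation to 317s + 260t = 1038.
Euclidean algorithm: 317 = 1·260 + 57, 260 = 4·57 + 32, 57 = 1·32 + 25, 32 = 1·25 + 7, 25 = 3·7 + 4, 7 = 1·4 + 3, 4 = 1·3 + 1, 3 = 3·1 + 0.
Unwinding: 1 = 4 − 1·3 = 4 − (7 − 1·4) = −7 + 2·4 = −7 + 2·(25 − 3·7) = 2·25 − 7·7 = 2·25 − 7·(32 − 1·25) = −7·32 + 9·25 = −7·32 + 9·(57 − 1·32) = 9·57 − 16·32 = 9·57 − 16·(260 − 4·57) = −16·260 + 73·57 = −16·260 + 73·(317 − 1·260) = 73·317 − 89·260, i.e. 317·73 + 260·(-89) = 1.
Times 1038: 317·75774 + 260·(-92382) = 1038, so (75774, -92382) solves it.
The general solution is s = 75774 + 260k, t = -92382 − 317k; taking k = -291 gives the smaller pair s = 114, t = -135.
Check: 634·114 + 520·(-135) = 72276 − 70200 = 2076. ✓

s = 114, t = -135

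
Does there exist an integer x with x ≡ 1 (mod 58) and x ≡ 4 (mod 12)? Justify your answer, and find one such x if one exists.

Both moduli are multiples of 2 = gcd(58, 12), so any solution would satisfy x ≡ 1 and x ≡ 4 modulo 2 simultaneously.
However 1 ≡ 1 and 4 ≡ 0 (mod 2), and 1 ≠ 0.
Hence the system has no solution.

No such integer exists.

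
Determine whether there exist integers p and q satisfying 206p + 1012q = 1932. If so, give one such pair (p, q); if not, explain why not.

Every value of 206p + 1012q is a multiple of gcd(206, 1012) = 2; since 2 ∣ 1932, solutions exist.
Dividing through by 2 reduces the equation to 103p + 506q = 966.
Dividing repeatedly: 506 = 4·103 + 94, 103 = 1·94 + 9, 94 = 10·9 + 4, 9 = 2·4 + 1, 4 = 4·1 + 0.
Back-substituting, 1 = 9 − 2·4 = 9 − 2·(94 − 10·9) = −2·94 + 21·9 = −2·94 + 21·(103 − 1·94) = 21·103 − 23·94 = 21·103 − 23·(506 − 4·103) = −23·506 + 113·103; that is, 103·113 + 506·(-23) = 1.
Scaling by 966 gives the particular solution (p, q) = (109158, -22218).
Subtracting 215·506 from p and adding 215·103 to q gives the tidier solution (368, -73).
Indeed 206·368 + 1012·(-73) = 75808 − 73876 = 1932.

p = 368, q = -73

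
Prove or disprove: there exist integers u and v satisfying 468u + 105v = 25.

No such integers exist.

Both 468 and 105 are divisible by gcd(468, 105) = 3, hence so is any combination 468u + 105v.
However 25 leaves remainder 1 on division by 3.
Hence no integers u, v satisfy the equation.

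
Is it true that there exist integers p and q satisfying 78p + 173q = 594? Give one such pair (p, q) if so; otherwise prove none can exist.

p = 154, q = -66

78 and 173 are coprime, so 78p + 173q ranges over all of ℤ.
Euclidean algorithm: 173 = 2·78 + 17, 78 = 4·17 + 10, 17 = 1·10 + 7, 10 = 1·7 + 3, 7 = 2·3 + 1, 3 = 3·1 + 0.
Back-substituting, 1 = 7 − 2·3 = 7 − 2·(10 − 1·7) = −2·10 + 3·7 = −2·10 + 3·(17 − 1·10) = 3·17 − 5·10 = 3·17 − 5·(78 − 4·17) = −5·78 + 23·17 = −5·78 + 23·(173 − 2·78) = 23·173 − 51·78; that is, 78·(-51) + 173·23 = 1.
Times 594: 78·(-30294) + 173·13662 = 594, so (-30294, 13662) solves it.
The general solution is p = -30294 + 173k, q = 13662 − 78k; taking k = 176 gives the smaller pair p = 154, q = -66.
Indeed 78·154 + 173·(-66) = 12012 − 11418 = 594.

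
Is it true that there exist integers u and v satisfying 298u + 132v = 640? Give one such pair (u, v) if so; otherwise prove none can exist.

Since gcd(298, 132) = 2 and 640 = 2·320, Bézout's identity guarantees a solution.
Dividing through by 2 reduces the equation to 149u + 66v = 320.
Dividing repeatedly: 149 = 2·66 + 17, 66 = 3·17 + 15, 17 = 1·15 + 2, 15 = 7·2 + 1, 2 = 2·1 + 0.
Working back up the chain: 1 = 15 − 7·2 = 15 − 7·(17 − 1·15) = −7·17 + 8·15 = −7·17 + 8·(66 − 3·17) = 8·66 − 31·17 = 8·66 − 31·(149 − 2·66) = −31·149 + 70·66. So 149·(-31) + 66·70 = 1.
Multiplying through by 320: u = (-31)·320 = -9920, v = 70·320 = 22400 is a solution.
Shifting by a multiple of (66, −149) keeps it a solution: u = -9920 + 151·66 = 46, v = 22400 − 151·149 = -99.
Indeed 298·46 + 132·(-99) = 13708 − 13068 = 640.

u = 46, v = -99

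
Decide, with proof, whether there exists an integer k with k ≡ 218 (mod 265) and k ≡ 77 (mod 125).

There is no such integer.

Reduce both congruences modulo 5, which divides 265 and 125: they say k ≡ 218 (mod 5) and k ≡ 77 (mod 5).
However 218 ≡ 3 and 77 ≡ 2 (mod 5), and 3 ≠ 2.
Therefore no such k exists.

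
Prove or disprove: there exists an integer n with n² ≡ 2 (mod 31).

n = 23

n = 23 works: 23² = 529, and 529 − 2 = 527 = 17·31.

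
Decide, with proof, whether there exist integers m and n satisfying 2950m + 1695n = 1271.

There are no such integers.

gcd(2950, 1695) = 5, so every integer of the form 2950m + 1695n is a multiple of 5.
But 1271 = 5·254 + 1, so 5 ∤ 1271.
So the equation is unsolvable over ℤ.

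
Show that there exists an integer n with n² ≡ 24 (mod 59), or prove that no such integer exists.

Apply Euler's criterion with the prime 59: 24 is a quadratic residue iff 24^29 ≡ 1 (mod 59), and a non-residue iff it is ≡ −1.
Squaring successively (mod 59): 24^2 = 576 ≡ 45; 24^4 ≡ 45² = 2025 ≡ 19; 24^8 ≡ 19² = 361 ≡ 7; 24^16 ≡ 7² = 49 ≡ 49.
Since 29 = 16 + 8 + 4 + 1, 24^29 ≡ 49 · 7 · 19 · 24; multiplying out mod 59: 49·7 = 343 ≡ 48, then 48·19 = 912 ≡ 27, then 27·24 = 648 ≡ 58. Thus 24^29 ≡ 58 ≡ −1 (mod 59).
The value −1 means 24 is a non-residue modulo 59, so n² ≡ 24 (mod 59) is impossible.

No such integer exists.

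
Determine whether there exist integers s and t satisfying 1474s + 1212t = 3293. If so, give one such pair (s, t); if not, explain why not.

gcd(1474, 1212) = 2, so every integer of the form 1474s + 1212t is a multiple of 2.
But 3293 = 2·1646 + 1, so 2 ∤ 3293.
So the equation is unsolvable over ℤ.

There are no such integers.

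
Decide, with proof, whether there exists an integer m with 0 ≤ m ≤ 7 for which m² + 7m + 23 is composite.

m = 7

At m = 7: 7² + 7·7 + 23 = 121 = 11·11, which is composite.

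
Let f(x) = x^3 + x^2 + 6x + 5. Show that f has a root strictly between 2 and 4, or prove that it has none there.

f(2) = 29 and f(4) = 109, both positive.
The derivative f'(x) = 3x^2 + 2x + 6 is a quadratic with discriminant 2² − 4·3·6 = -68 < 0; it never vanishes, so it is always positive (sign of the leading coefficient).
Hence f is strictly increasing on ℝ, and in particular on [2, 4]. A strictly monotone function with same-sign endpoint values stays positive on the whole interval, so f has no zero in (2, 4).

f has no root in that interval.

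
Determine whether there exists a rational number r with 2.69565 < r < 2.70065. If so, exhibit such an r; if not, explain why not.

r = 27/10

Scale by 10: the interval becomes (26.95650, 27.00650), which contains the integer 27.
Hence 27/10 is a rational number with 2.69565 < 27/10 < 2.70065.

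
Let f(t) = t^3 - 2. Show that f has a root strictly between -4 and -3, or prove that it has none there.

No.

f(-4) = -66 and f(-3) = -29, both negative, so a sign-change argument is unavailable; we show f keeps this sign on the whole interval.
Substitute t = -3 − u, where 0 < u < 1 on the interval. Expanding, f(-3 − u) = -u^3 - 9u^2 - 27u - 29.
The nonzero coefficients here are all negative, so for u > 0 every term is negative (or zero), and the constant term -29 is strictly negative.
So f is strictly negative on (-4, -3); no root exists in the interval.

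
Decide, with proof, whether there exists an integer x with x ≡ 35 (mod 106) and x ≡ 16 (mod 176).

gcd(106, 176) = 2. If x ≡ 35 (mod 106) and x ≡ 16 (mod 176), then x ≡ 35 (mod 2) and x ≡ 16 (mod 2).
But 35 mod 2 = 1 while 16 mod 2 = 0, a contradiction.
Hence the system has no solution.

No such integer exists.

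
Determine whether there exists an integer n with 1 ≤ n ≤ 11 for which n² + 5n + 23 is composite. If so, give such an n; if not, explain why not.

No such integer n in that range exists.

The values for n = 1, 2, …, 11 are 29, 37, 47, 59, 73, 89, 107, 127, 149, 173, 199, and each of these is prime.
So no value in the range makes the expression composite.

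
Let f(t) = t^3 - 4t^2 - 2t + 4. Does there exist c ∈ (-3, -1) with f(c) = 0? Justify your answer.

Yes, such a c exists.

f(-3) = -53 and f(-1) = 1, which have opposite signs.
f is continuous everywhere (it is a polynomial), in particular on [-3, -1].
So by the Intermediate Value Theorem there is a c strictly between -3 and -1 with f(c) = 0.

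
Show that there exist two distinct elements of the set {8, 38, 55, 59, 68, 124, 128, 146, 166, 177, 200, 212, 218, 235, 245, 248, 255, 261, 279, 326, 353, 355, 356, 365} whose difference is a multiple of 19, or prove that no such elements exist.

8 mod 19 = 8 and 255 mod 19 = 8, so 255 − 8 = 247 = 13·19.

The pair (8, 255) works.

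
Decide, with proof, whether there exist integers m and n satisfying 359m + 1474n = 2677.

m = 1231, n = -298

359 and 1474 are coprime, so 359m + 1474n ranges over all of ℤ.
Euclidean algorithm: 1474 = 4·359 + 38, 359 = 9·38 + 17, 38 = 2·17 + 4, 17 = 4·4 + 1, 4 = 4·1 + 0.
Unwinding: 1 = 17 − 4·4 = 17 − 4·(38 − 2·17) = −4·38 + 9·17 = −4·38 + 9·(359 − 9·38) = 9·359 − 85·38 = 9·359 − 85·(1474 − 4·359) = −85·1474 + 349·359, i.e. 359·349 + 1474·(-85) = 1.
Scaling by 2677 gives the particular solution (m, n) = (934273, -227545).
The general solution is m = 934273 + 1474k, n = -227545 − 359k; taking k = -633 gives the smaller pair m = 1231, n = -298.
Indeed 359·1231 + 1474·(-298) = 441929 − 439252 = 2677.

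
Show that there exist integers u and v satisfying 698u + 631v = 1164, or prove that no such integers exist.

698 and 631 are coprime, so 698u + 631v ranges over all of ℤ.
Dividing repeatedly: 698 = 1·631 + 67, 631 = 9·67 + 28, 67 = 2·28 + 11, 28 = 2·11 + 6, 11 = 1·6 + 5, 6 = 1·5 + 1, 5 = 5·1 + 0.
Unwinding: 1 = 6 − 1·5 = 6 − (11 − 1·6) = −11 + 2·6 = −11 + 2·(28 − 2·11) = 2·28 − 5·11 = 2·28 − 5·(67 − 2·28) = −5·67 + 12·28 = −5·67 + 12·(631 − 9·67) = 12·631 − 113·67 = 12·631 − 113·(698 − 1·631) = −113·698 + 125·631, i.e. 698·(-113) + 631·125 = 1.
Scaling by 1164 gives the particular solution (u, v) = (-131532, 145500).
The general solution is u = -131532 + 631k, v = 145500 − 698k; taking k = 209 gives the smaller pair u = 347, v = -382.
Check: 698·347 + 631·(-382) = 242206 − 241042 = 1164. ✓

u = 347, v = -382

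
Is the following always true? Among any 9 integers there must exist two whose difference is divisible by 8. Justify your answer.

True.

There are exactly 8 possible remainders on division by 8.
Since 9 > 8, two of the 9 integers must share a residue class by the pigeonhole principle; call them a and b.
Then a ≡ b (mod 8), i.e. 8 ∣ (a − b).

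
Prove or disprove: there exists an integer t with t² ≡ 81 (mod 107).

t = 9

Take t = 9. Then 9² = 81, and since 0 ≤ 81 < 107 this is already reduced: 9² ≡ 81 (mod 107).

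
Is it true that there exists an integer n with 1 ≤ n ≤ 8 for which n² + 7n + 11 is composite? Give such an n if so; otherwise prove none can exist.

n = 4

At n = 4: 4² + 7·4 + 11 = 55 = 5·11, which is composite.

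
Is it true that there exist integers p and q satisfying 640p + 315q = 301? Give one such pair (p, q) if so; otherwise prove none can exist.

No such integers exist.

Both 640 and 315 are divisible by gcd(640, 315) = 5, hence so is any combination 640p + 315q.
However 301 leaves remainder 1 on division by 5.
Therefore 640p + 315q = 301 has no solution in integers.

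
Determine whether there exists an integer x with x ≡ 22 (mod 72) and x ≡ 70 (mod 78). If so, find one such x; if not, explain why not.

gcd(72, 78) = 6. A simultaneous solution exists iff 22 ≡ 70 (mod 6); here 22 mod 6 = 4 = 70 mod 6, so it does.
List candidates x ≡ 22 (mod 72): 22, 94, 166, 238, 310, 382. Modulo 78 these are 22, 16, 10, 4, 76, 70; 382 gives 70 as required.
Verify: 382 = 5·72 + 22 and 382 = 4·78 + 70. ✓

x = 382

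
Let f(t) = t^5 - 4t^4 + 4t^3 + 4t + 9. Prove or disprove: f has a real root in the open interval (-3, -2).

No such root exists.

f(-3) = -678 and f(-2) = -127, both negative, so a sign-change argument is unavailable; we show f keeps this sign on the whole interval.
Shift to the endpoint -2: with t = -2 − u (0 < u < 1), one computes f(-2 − u) = -u^5 - 14u^4 - 76u^3 - 200u^2 - 260u - 127.
The nonzero coefficients here are all negative, so for u > 0 every term is negative (or zero), and the constant term -127 is strictly negative.
So f is strictly negative on (-3, -2); no root exists in the interval.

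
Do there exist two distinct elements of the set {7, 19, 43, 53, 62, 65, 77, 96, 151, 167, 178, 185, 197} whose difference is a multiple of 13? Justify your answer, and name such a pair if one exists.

There is no such pair.

Reduce each element modulo 13: 7↦7, 19↦6, 43↦4, 53↦1, 62↦10, 65↦0, 77↦12, 96↦5, 151↦8, 167↦11, 178↦9, 185↦3, 197↦2.
These 13 residues are pairwise different, hence no difference of two elements is divisible by 13.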